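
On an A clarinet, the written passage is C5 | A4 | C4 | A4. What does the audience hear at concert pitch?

A4 F#4 A3 F#4

Written C4 on the A clarinet sounds as A3, a minor third lower; apply that shift to every note.
C5 gives A4
A4 gives F#4
C4 gives A3
A4 gives F#4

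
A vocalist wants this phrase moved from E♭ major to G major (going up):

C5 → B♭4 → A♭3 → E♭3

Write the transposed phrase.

E♭ major to G major up is a major third, so every note moves up by that interval.
C5 gives E5
Bb4 gives D5
Ab3 gives C4
Eb3 gives G3

E5 D5 C4 G3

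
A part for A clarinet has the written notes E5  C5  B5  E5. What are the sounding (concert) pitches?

Written C4 on the A clarinet sounds as A3, a minor third lower; apply that shift to every note.
E5 → C#5
C5 → A4
B5 → G#5
E5 → C#5

C#5 A4 G#5 C#5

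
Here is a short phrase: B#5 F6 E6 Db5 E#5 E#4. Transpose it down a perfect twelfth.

B#5 gives E#4
F6 gives Bb4
E6 gives A4
Db5 gives Gb3
E#5 gives A#3
E#4 gives A#2

E#4 Bb4 A4 Gb3 A#3 A#2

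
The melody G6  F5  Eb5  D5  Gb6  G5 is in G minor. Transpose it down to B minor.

B5 A4 G4 F#4 Bb5 B4

From G down to B is a minor sixth; apply that to each pitch.
G6 -> B5
F5 -> A4
Eb5 -> G4
D5 -> F#4
Gb6 -> Bb5
G5 -> B4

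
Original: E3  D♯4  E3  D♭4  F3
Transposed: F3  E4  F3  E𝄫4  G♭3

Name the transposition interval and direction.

up a minor second

Take the first pair: E3 → F3. E to F spans 2 letter names, so the interval is some kind of second.
E3 to F3 is 1 semitone, which makes it a minor second; the second version is higher, so the direction is up.
Checking another pair — F3 → Gb3 — gives the same interval.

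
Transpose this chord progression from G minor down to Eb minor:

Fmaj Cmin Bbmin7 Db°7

Dbmaj Abmin Gbmin7 Bbb°7

G minor down to Eb minor is a major third; each chord root moves by that interval while the quality stays the same.
Fmaj: root F down a major third → Db, giving Dbmaj.
Cmin: root C down a major third → Ab, giving Abmin.
Bbmin7: root Bb down a major third → Gb, giving Gbmin7.
Db°7: root Db down a major third → Bbb, giving Bbb°7.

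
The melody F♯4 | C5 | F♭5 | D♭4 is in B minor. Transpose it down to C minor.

B minor to C minor down is a major seventh, so every note moves down by that interval.
F#4 to G3
C5 to Db4
Fb5 to Gbb4
Db4 to Ebb3

G3 Db4 Gbb4 Ebb3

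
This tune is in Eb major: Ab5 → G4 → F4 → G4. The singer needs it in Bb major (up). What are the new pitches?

Eb major to Bb major up is a perfect fifth, so every note moves up by that interval.
Ab5 to Eb6
G4 to D5
F4 to C5
G4 to D5

Eb6 D5 C5 D5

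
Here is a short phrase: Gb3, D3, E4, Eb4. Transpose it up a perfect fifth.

Db4 A3 B4 Bb4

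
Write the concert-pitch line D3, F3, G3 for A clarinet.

F3 Ab3 Bb3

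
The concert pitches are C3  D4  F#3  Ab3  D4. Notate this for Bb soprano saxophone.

The Bb soprano saxophone sounds a major second below written, so the written part must be a major second above concert — transpose each note up.
C3 gives D3
D4 gives E4
F#3 gives G#3
Ab3 gives Bb3
D4 gives E4

D3 E4 G#3 Bb3 E4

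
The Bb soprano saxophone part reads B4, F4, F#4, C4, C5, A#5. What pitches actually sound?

Written C4 on the Bb soprano saxophone sounds as Bb3, a major second lower; apply that shift to every note.
B4 → A4
F4 → Eb4
F#4 → E4
C4 → Bb3
C5 → Bb4
A#5 → G#5

A4 Eb4 E4 Bb3 Bb4 G#5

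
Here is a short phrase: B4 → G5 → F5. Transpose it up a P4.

A perfect fourth up from B4 gives E5.
G5 up a perfect fourth is C6.
F5: a fourth up reaches B, and 5 semitones makes it Bb5.

E5 C6 Bb5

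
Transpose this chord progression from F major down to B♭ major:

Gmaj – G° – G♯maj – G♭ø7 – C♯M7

F major down to B♭ major is a perfect fifth; each chord root moves by that interval while the quality stays the same.
Gmaj: root G down a perfect fifth → C, giving Cmaj.
G°: root G down a perfect fifth → C, giving C°.
G♯maj: root G♯ down a perfect fifth → C#, giving C#maj.
G♭ø7: root G♭ down a perfect fifth → Cb, giving Cbø7.
C♯M7: root C♯ down a perfect fifth → F#, giving F#M7.

Cmaj C° C#maj Cbø7 F#M7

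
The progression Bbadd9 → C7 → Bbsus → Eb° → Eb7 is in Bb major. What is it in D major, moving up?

Dadd9 E7 Dsus G° G7

Bb major up to D major is a major third; each chord root moves by that interval while the quality stays the same.
Bbadd9: root Bb up a major third → D, giving Dadd9.
C7: root C up a major third → E, giving E7.
Bbsus: root Bb up a major third → D, giving Dsus.
Eb°: root Eb up a major third → G, giving G°.
Eb7: root Eb up a major third → G, giving G7.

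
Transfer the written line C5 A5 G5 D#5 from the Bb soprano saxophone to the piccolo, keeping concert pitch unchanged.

Bb3 G4 F4 C#4

First find concert pitch: the Bb soprano saxophone sounds a major second below written, so C5 A5 G5 D#5 sounds Bb4 G5 F5 C#5.
Then write for piccolo: it sounds a perfect octave above written, so the part must be a perfect octave below concert.
Bb4 → Bb3
G5 → G4
F5 → F4
C#5 → C#4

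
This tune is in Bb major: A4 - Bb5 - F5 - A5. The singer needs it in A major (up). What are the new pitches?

From Bb up to A is a major seventh; apply that to each pitch.
A4 → G#5
Bb5 → A6
F5 → E6
A5 → G#6

G#5 A6 E6 G#6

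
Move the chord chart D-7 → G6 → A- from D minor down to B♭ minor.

D minor down to B♭ minor is a major third; each chord root moves by that interval while the quality stays the same.
D-7: root D down a major third → Bb, giving Bb-7.
G6: root G down a major third → Eb, giving Eb6.
A-: root A down a major third → F, giving F-.

Bb-7 Eb6 F-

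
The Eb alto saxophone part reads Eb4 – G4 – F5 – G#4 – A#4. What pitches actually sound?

Written C4 on the Eb alto saxophone sounds as Eb3, a major sixth lower; apply that shift to every note.
Eb4 becomes Gb3
G4 becomes Bb3
F5 becomes Ab4
G#4 becomes B3
A#4 becomes C#4

Gb3 Bb3 Ab4 B3 C#4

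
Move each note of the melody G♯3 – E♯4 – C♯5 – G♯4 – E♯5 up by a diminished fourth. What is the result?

G#3 up a diminished fourth is C4.
A diminished fourth up from E#4 gives A4.
C#5 up a diminished fourth is F5.
G#4 up a diminished fourth is C5.
A diminished fourth up from E#5 gives A5.

C4 A4 F5 C5 A5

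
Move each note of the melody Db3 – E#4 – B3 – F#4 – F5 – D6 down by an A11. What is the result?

Abb1 B2 F2 C3 Cb4 Ab4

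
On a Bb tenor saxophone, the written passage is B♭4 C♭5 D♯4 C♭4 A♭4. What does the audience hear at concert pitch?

Written C4 on the Bb tenor saxophone sounds as Bb2, a major ninth lower; apply that shift to every note.
Bb4 becomes Ab3
Cb5 becomes Bbb3
D#4 becomes C#3
Cb4 becomes Bbb2
Ab4 becomes Gb3

Ab3 Bbb3 C#3 Bbb2 Gb3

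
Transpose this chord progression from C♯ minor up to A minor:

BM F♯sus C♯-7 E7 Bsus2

C♯ minor up to A minor is a minor sixth; each chord root moves by that interval while the quality stays the same.
BM: root B up a minor sixth → G, giving GM.
F♯sus: root F♯ up a minor sixth → D, giving Dsus.
C♯-7: root C♯ up a minor sixth → A, giving A-7.
E7: root E up a minor sixth → C, giving C7.
Bsus2: root B up a minor sixth → G, giving Gsus2.

GM Dsus A-7 C7 Gsus2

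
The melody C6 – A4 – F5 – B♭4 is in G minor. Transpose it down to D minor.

G5 E4 C5 F4

From G down to D is a perfect fourth; apply that to each pitch.
C6 gives G5
A4 gives E4
F5 gives C5
Bb4 gives F4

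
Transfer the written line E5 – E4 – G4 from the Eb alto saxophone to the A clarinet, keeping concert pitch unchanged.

First find concert pitch: the Eb alto saxophone sounds a major sixth below written, so E5 E4 G4 sounds G4 G3 Bb3.
Then write for A clarinet: it sounds a minor third below written, so the part must be a minor third above concert.
G4 → Bb4
G3 → Bb3
Bb3 → Db4

Bb4 Bb3 Db4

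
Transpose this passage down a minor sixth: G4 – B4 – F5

G4: a sixth down reaches B, and 8 semitones makes it B3.
A minor sixth down from B4 gives D#4.
F5 down a minor sixth is A4.

B3 D#4 A4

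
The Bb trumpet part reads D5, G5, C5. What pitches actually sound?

The Bb trumpet sounds a major second below written, so transpose each written note down a major second.
D5 to C5
G5 to F5
C5 to Bb4

C5 F5 Bb4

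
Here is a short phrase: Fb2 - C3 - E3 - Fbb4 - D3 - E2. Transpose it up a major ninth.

Gb3 D4 F#4 Gbb5 E4 F#3

Fb2 gives Gb3
C3 gives D4
E3 gives F#4
Fbb4 gives Gbb5
D3 gives E4
E2 gives F#3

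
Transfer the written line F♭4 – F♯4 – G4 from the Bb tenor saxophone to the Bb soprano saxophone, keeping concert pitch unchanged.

First find concert pitch: the Bb tenor saxophone sounds a major ninth below written, so F♭4 F♯4 G4 sounds Ebb3 E3 F3.
Then write for Bb soprano saxophone: it sounds a major second below written, so the part must be a major second above concert.
Ebb3 → Fb3
E3 → F#3
F3 → G3

Fb3 F#3 G3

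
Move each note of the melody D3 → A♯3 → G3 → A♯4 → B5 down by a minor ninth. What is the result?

C#2 G##2 F#2 G##3 A#4

D3 becomes C#2
A#3 becomes G##2
G3 becomes F#2
A#4 becomes G##3
B5 becomes A#4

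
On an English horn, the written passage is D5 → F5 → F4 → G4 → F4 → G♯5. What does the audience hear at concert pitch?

Written C4 on the English horn sounds as F3, a perfect fifth lower; apply that shift to every note.
D5 -> G4
F5 -> Bb4
F4 -> Bb3
G4 -> C4
F4 -> Bb3
G#5 -> C#5

G4 Bb4 Bb3 C4 Bb3 C#5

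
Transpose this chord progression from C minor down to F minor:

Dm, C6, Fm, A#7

Gm F6 Bbm D#7

C minor down to F minor is a perfect fifth; each chord root moves by that interval while the quality stays the same.
Dm: root D down a perfect fifth → G, giving Gm.
C6: root C down a perfect fifth → F, giving F6.
Fm: root F down a perfect fifth → Bb, giving Bbm.
A#7: root A# down a perfect fifth → D#, giving D#7.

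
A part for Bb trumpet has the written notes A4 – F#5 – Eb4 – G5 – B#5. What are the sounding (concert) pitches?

G4 E5 Db4 F5 A#5

Written C4 on the Bb trumpet sounds as Bb3, a major second lower; apply that shift to every note.
A4 gives G4
F#5 gives E5
Eb4 gives Db4
G5 gives F5
B#5 gives A#5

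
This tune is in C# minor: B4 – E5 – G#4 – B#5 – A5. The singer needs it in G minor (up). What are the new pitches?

C# minor to G minor up is a diminished fifth, so every note moves up by that interval.
B4 -> F5
E5 -> Bb5
G#4 -> D5
B#5 -> F#6
A5 -> Eb6

F5 Bb5 D5 F#6 Eb6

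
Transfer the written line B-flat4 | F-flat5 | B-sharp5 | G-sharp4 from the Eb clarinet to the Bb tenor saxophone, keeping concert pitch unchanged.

Eb6 Bbb6 E#7 C#6

First find concert pitch: the Eb clarinet sounds a minor third above written, so B-flat4 F-flat5 B-sharp5 G-sharp4 sounds Db5 Abb5 D#6 B4.
Then write for Bb tenor saxophone: it sounds a major ninth below written, so the part must be a major ninth above concert.
Db5 → Eb6
Abb5 → Bbb6
D#6 → E#7
B4 → C#6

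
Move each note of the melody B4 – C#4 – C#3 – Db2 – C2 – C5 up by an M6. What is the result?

B4 → G#5
C#4 → A#4
C#3 → A#3
Db2 → Bb2
C2 → A2
C5 → A5

G#5 A#4 A#3 Bb2 A2 A5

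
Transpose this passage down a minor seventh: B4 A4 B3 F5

C#4 B3 C#3 G4

B4 gives C#4
A4 gives B3
B3 gives C#3
F5 gives G4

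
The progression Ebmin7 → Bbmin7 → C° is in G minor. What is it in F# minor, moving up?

G minor up to F# minor is a major seventh; each chord root moves by that interval while the quality stays the same.
Ebmin7: root Eb up a major seventh → D, giving Dmin7.
Bbmin7: root Bb up a major seventh → A, giving Amin7.
C°: root C up a major seventh → B, giving B°.

Dmin7 Amin7 B°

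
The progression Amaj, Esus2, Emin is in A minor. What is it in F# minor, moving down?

A minor down to F# minor is a minor third; each chord root moves by that interval while the quality stays the same.
Amaj: root A down a minor third → F#, giving F#maj.
Esus2: root E down a minor third → C#, giving C#sus2.
Emin: root E down a minor third → C#, giving C#min.

F#maj C#sus2 C#min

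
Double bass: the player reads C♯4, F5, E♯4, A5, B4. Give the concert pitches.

C#3 F4 E#3 A4 B3

The double bass sounds a perfect octave below written, so transpose each written note down a perfect octave.
C#4 gives C#3
F5 gives F4
E#4 gives E#3
A5 gives A4
B4 gives B3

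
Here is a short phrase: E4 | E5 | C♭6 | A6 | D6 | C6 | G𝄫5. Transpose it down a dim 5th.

A#3 A#4 F5 D#6 G#5 F#5 Cb5

E4 down a diminished fifth is A#3.
A diminished fifth down from E5 gives A#4.
Cb6 down a diminished fifth is F5.
A6 down a diminished fifth is D#6.
A diminished fifth down from D6 gives G#5.
C6: a fifth down reaches F, and 6 semitones makes it F#5.
Gbb5 down a diminished fifth is Cb5.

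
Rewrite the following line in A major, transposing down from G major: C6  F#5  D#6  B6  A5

D5 G#4 E#5 C#6 B4

From G down to A is a minor seventh; apply that to each pitch.
C6 gives D5
F#5 gives G#4
D#6 gives E#5
B6 gives C#6
A5 gives B4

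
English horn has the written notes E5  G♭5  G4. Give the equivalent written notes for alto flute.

D5 Fb5 F4

First find concert pitch: the English horn sounds a perfect fifth below written, so E5 G♭5 G4 sounds A4 Cb5 C4.
Then write for alto flute: it sounds a perfect fourth below written, so the part must be a perfect fourth above concert.
A4 → D5
Cb5 → Fb5
C4 → F4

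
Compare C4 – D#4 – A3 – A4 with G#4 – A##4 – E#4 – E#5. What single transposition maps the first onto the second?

up an augmented fifth

From C4 to G#4 is 5 letter names — a fifth of some quality.
C4 to G#4 is 8 semitones, which makes it an augmented fifth; the second version is higher, so the direction is up.
Checking another pair — A4 → E#5 — gives the same interval.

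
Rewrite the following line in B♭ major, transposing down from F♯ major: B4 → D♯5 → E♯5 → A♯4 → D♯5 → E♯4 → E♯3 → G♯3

Eb4 G4 A4 D4 G4 A3 A2 C3

F♯ major to B♭ major down is an augmented fifth, so every note moves down by that interval.
B4 gives Eb4
D#5 gives G4
E#5 gives A4
A#4 gives D4
D#5 gives G4
E#4 gives A3
E#3 gives A2
G#3 gives C3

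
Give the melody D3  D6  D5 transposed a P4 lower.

A2 A5 A4

D3 -> A2
D6 -> A5
D5 -> A4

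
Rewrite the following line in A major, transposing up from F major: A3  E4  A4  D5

C#4 G#4 C#5 F#5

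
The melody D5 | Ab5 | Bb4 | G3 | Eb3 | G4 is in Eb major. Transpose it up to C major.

From Eb up to C is a major sixth; apply that to each pitch.
D5 → B5
Ab5 → F6
Bb4 → G5
G3 → E4
Eb3 → C4
G4 → E5

B5 F6 G5 E4 C4 E5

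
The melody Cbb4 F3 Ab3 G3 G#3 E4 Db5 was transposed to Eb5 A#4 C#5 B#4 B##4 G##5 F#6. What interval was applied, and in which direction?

Take the first pair: Cbb4 → Eb5. C to E spans 10 letter names, so the interval is some kind of tenth.
Cbb4 to Eb5 is 17 semitones, which makes it an augmented tenth; the second version is higher, so the direction is up.
Checking another pair — Db5 → F#6 — gives the same interval.

up an augmented tenth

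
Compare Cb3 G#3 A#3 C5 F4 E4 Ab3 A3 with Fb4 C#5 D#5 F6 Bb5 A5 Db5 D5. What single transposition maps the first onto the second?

up a perfect eleventh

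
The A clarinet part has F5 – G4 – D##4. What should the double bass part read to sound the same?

First find concert pitch: the A clarinet sounds a minor third below written, so F5 G4 D##4 sounds D5 E4 B##3.
Then write for double bass: it sounds a perfect octave below written, so the part must be a perfect octave above concert.
D5 → D6
E4 → E5
B##3 → B##4

D6 E5 B##4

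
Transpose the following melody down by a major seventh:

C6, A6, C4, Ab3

A major seventh down from C6 gives Db5.
A major seventh down from A6 gives Bb5.
C4 down a major seventh is Db3.
Ab3 down a major seventh is Bbb2.

Db5 Bb5 Db3 Bbb2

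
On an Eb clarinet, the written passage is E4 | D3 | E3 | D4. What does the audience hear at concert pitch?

G4 F3 G3 F4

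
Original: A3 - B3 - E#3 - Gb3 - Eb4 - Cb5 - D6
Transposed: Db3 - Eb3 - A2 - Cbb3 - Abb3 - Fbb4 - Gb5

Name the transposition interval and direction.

down an augmented fifth

From A3 to Db3 is 5 letter names — a fifth of some quality.
Db3 to A3 is 8 semitones, which makes it an augmented fifth; the second version is lower, so the direction is down.
Checking another pair — D6 → Gb5 — gives the same interval.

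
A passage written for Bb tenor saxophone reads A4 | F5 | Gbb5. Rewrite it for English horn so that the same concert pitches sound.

First find concert pitch: the Bb tenor saxophone sounds a major ninth below written, so A4 F5 Gbb5 sounds G3 Eb4 Fbb4.
Then write for English horn: it sounds a perfect fifth below written, so the part must be a perfect fifth above concert.
G3 → D4
Eb4 → Bb4
Fbb4 → Cbb5

D4 Bb4 Cbb5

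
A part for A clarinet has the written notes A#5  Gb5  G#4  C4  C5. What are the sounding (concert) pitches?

Written C4 on the A clarinet sounds as A3, a minor third lower; apply that shift to every note.
A#5 gives F##5
Gb5 gives Eb5
G#4 gives E#4
C4 gives A3
C5 gives A4

F##5 Eb5 E#4 A3 A4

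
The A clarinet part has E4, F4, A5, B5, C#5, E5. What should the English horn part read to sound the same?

G#4 A4 C#6 D#6 E#5 G#5

First find concert pitch: the A clarinet sounds a minor third below written, so E4 F4 A5 B5 C#5 E5 sounds C#4 D4 F#5 G#5 A#4 C#5.
Then write for English horn: it sounds a perfect fifth below written, so the part must be a perfect fifth above concert.
C#4 → G#4
D4 → A4
F#5 → C#6
G#5 → D#6
A#4 → E#5
C#5 → G#5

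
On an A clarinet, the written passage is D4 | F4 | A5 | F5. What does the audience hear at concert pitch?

Written C4 on the A clarinet sounds as A3, a minor third lower; apply that shift to every note.
D4 gives B3
F4 gives D4
A5 gives F#5
F5 gives D5

B3 D4 F#5 D5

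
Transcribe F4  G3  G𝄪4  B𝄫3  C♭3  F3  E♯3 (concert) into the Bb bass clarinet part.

The Bb bass clarinet sounds a major ninth below written, so the written part must be a major ninth above concert — transpose each note up.
F4 -> G5
G3 -> A4
G##4 -> A##5
Bbb3 -> Cb5
Cb3 -> Db4
F3 -> G4
E#3 -> F##4

G5 A4 A##5 Cb5 Db4 G4 F##4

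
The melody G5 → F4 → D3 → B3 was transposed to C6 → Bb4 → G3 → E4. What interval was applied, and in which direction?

up a perfect fourth

Take the first pair: G5 → C6. G to C spans 4 letter names, so the interval is some kind of fourth.
G5 to C6 is 5 semitones, which makes it a perfect fourth; the second version is higher, so the direction is up.
Checking another pair — B3 → E4 — gives the same interval.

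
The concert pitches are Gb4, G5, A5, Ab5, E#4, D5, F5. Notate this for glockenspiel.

Gb2 G3 A3 Ab3 E#2 D3 F3

The glockenspiel sounds a perfect fifteenth above written, so the written part must be a perfect fifteenth below concert — transpose each note down.
Gb4 gives Gb2
G5 gives G3
A5 gives A3
Ab5 gives Ab3
E#4 gives E#2
D5 gives D3
F5 gives F3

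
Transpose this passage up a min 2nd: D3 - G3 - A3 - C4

Eb3 Ab3 Bb3 Db4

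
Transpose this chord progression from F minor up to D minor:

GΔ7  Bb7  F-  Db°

F minor up to D minor is a major sixth; each chord root moves by that interval while the quality stays the same.
GΔ7: root G up a major sixth → E, giving EΔ7.
Bb7: root Bb up a major sixth → G, giving G7.
F-: root F up a major sixth → D, giving D-.
Db°: root Db up a major sixth → Bb, giving Bb°.

EΔ7 G7 D- Bb°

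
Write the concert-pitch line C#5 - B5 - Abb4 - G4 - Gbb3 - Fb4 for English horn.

G#5 F#6 Ebb5 D5 Dbb4 Cb5

The English horn sounds a perfect fifth below written, so the written part must be a perfect fifth above concert — transpose each note up.
C#5 -> G#5
B5 -> F#6
Abb4 -> Ebb5
G4 -> D5
Gbb3 -> Dbb4
Fb4 -> Cb5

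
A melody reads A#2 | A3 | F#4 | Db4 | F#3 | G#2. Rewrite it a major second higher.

B#2 B3 G#4 Eb4 G#3 A#2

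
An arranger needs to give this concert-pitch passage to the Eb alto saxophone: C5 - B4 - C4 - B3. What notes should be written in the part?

The Eb alto saxophone sounds a major sixth below written, so the written part must be a major sixth above concert — transpose each note up.
C5 -> A5
B4 -> G#5
C4 -> A4
B3 -> G#4

A5 G#5 A4 G#4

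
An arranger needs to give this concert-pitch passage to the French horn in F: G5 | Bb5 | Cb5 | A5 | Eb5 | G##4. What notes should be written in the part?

Written C4 sounds as F3 on the French horn in F, so concert pitches are written a perfect fifth up.
G5 -> D6
Bb5 -> F6
Cb5 -> Gb5
A5 -> E6
Eb5 -> Bb5
G##4 -> D##5

D6 F6 Gb5 E6 Bb5 D##5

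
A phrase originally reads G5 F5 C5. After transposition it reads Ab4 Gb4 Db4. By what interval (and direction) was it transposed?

down a major seventh

Take the first pair: G5 → Ab4. G to A spans 7 letter names, so the interval is some kind of seventh.
Ab4 to G5 is 11 semitones, which makes it a major seventh; the second version is lower, so the direction is down.
Checking another pair — C5 → Db4 — gives the same interval.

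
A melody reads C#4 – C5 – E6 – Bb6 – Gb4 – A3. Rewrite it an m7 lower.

C#4 → D#3
C5 → D4
E6 → F#5
Bb6 → C6
Gb4 → Ab3
A3 → B2

D#3 D4 F#5 C6 Ab3 B2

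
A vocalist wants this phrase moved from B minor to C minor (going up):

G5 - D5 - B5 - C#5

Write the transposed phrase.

B minor to C minor up is a minor second, so every note moves up by that interval.
G5 becomes Ab5
D5 becomes Eb5
B5 becomes C6
C#5 becomes D5

Ab5 Eb5 C6 D5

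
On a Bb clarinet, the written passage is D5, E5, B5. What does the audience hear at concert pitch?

Written C4 on the Bb clarinet sounds as Bb3, a major second lower; apply that shift to every note.
D5 to C5
E5 to D5
B5 to A5

C5 D5 A5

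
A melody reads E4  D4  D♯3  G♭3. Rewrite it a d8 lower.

E#3 D#3 D##2 G2

E4: an octave down reaches E, and 11 semitones makes it E#3.
D4: an octave down reaches D, and 11 semitones makes it D#3.
A diminished octave down from D#3 gives D##2.
Gb3 down a diminished octave is G2.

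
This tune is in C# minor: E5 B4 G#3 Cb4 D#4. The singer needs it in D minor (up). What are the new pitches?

From C# up to D is a minor second; apply that to each pitch.
E5 -> F5
B4 -> C5
G#3 -> A3
Cb4 -> Dbb4
D#4 -> E4

F5 C5 A3 Dbb4 E4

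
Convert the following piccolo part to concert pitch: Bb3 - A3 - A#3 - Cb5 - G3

The piccolo sounds a perfect octave above written, so transpose each written note up a perfect octave.
Bb3 gives Bb4
A3 gives A4
A#3 gives A#4
Cb5 gives Cb6
G3 gives G4

Bb4 A4 A#4 Cb6 G4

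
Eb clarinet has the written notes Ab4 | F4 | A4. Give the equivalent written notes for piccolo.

Cb4 Ab3 C4

First find concert pitch: the Eb clarinet sounds a minor third above written, so Ab4 F4 A4 sounds Cb5 Ab4 C5.
Then write for piccolo: it sounds a perfect octave above written, so the part must be a perfect octave below concert.
Cb5 → Cb4
Ab4 → Ab3
C5 → C4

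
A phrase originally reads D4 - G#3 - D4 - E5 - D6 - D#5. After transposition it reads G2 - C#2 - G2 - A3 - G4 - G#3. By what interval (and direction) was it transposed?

down a perfect twelfth

From D4 to G2 is 12 letter names — a twelfth of some quality.
G2 to D4 is 19 semitones, which makes it a perfect twelfth; the second version is lower, so the direction is down.
Checking another pair — D#5 → G#3 — gives the same interval.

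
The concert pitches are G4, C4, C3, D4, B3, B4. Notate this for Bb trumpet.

A4 D4 D3 E4 C#4 C#5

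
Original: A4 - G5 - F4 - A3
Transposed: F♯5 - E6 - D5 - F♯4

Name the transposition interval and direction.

up a major sixth

From A4 to F#5 is 6 letter names — a sixth of some quality.
A4 to F#5 is 9 semitones, which makes it a major sixth; the second version is higher, so the direction is up.
Checking another pair — A3 → F#4 — gives the same interval.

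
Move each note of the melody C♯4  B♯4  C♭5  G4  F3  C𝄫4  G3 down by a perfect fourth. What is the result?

G#3 F##4 Gb4 D4 C3 Gbb3 D3

A perfect fourth down from C#4 gives G#3.
B#4: a fourth down reaches F, and 5 semitones makes it F##4.
Cb5: a fourth down reaches G, and 5 semitones makes it Gb4.
G4 down a perfect fourth is D4.
F3: a fourth down reaches C, and 5 semitones makes it C3.
Cbb4: a fourth down reaches G, and 5 semitones makes it Gbb3.
G3: a fourth down reaches D, and 5 semitones makes it D3.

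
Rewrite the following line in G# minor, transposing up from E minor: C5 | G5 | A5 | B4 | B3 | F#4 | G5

E5 B5 C#6 D#5 D#4 A#4 B5

From E up to G# is a major third; apply that to each pitch.
C5 gives E5
G5 gives B5
A5 gives C#6
B4 gives D#5
B3 gives D#4
F#4 gives A#4
G5 gives B5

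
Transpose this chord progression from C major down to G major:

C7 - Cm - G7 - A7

G7 Gm D7 E7

C major down to G major is a perfect fourth; each chord root moves by that interval while the quality stays the same.
C7: root C down a perfect fourth → G, giving G7.
Cm: root C down a perfect fourth → G, giving Gm.
G7: root G down a perfect fourth → D, giving D7.
A7: root A down a perfect fourth → E, giving E7.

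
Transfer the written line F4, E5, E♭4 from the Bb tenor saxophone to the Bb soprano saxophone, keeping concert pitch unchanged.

F3 E4 Eb3

First find concert pitch: the Bb tenor saxophone sounds a major ninth below written, so F4 E5 E♭4 sounds Eb3 D4 Db3.
Then write for Bb soprano saxophone: it sounds a major second below written, so the part must be a major second above concert.
Eb3 → F3
D4 → E4
Db3 → Eb3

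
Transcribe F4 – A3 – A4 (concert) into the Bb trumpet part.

G4 B3 B4

The Bb trumpet sounds a major second below written, so the written part must be a major second above concert — transpose each note up.
F4 -> G4
A3 -> B3
A4 -> B4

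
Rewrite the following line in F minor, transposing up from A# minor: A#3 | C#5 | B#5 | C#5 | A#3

F4 Ab5 G6 Ab5 F4

A# minor to F minor up is a diminished sixth, so every note moves up by that interval.
A#3 becomes F4
C#5 becomes Ab5
B#5 becomes G6
C#5 becomes Ab5
A#3 becomes F4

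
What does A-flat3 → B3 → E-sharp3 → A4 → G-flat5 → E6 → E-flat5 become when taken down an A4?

Ab3 -> Ebb3
B3 -> F3
E#3 -> B2
A4 -> Eb4
Gb5 -> Dbb5
E6 -> Bb5
Eb5 -> Bbb4

Ebb3 F3 B2 Eb4 Dbb5 Bb5 Bbb4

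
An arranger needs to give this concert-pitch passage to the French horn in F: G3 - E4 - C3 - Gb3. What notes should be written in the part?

D4 B4 G3 Db4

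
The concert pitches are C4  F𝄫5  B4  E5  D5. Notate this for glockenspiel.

Written C4 sounds as C6 on the glockenspiel, so concert pitches are written a perfect fifteenth down.
C4 becomes C2
Fbb5 becomes Fbb3
B4 becomes B2
E5 becomes E3
D5 becomes D3

C2 Fbb3 B2 E3 D3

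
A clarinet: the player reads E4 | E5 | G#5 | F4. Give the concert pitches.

C#4 C#5 E#5 D4

Written C4 on the A clarinet sounds as A3, a minor third lower; apply that shift to every note.
E4 to C#4
E5 to C#5
G#5 to E#5
F4 to D4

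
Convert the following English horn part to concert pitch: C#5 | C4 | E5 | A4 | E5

F#4 F3 A4 D4 A4

Written C4 on the English horn sounds as F3, a perfect fifth lower; apply that shift to every note.
C#5 gives F#4
C4 gives F3
E5 gives A4
A4 gives D4
E5 gives A4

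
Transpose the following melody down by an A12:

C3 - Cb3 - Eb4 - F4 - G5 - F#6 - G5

An augmented twelfth down from C3 gives Fb1.
An augmented twelfth down from Cb3 gives Fbb1.
An augmented twelfth down from Eb4 gives Abb2.
F4 down an augmented twelfth is Bbb2.
G5: a twelfth down reaches C, and 20 semitones makes it Cb4.
F#6: a twelfth down reaches B, and 20 semitones makes it Bb4.
G5 down an augmented twelfth is Cb4.

Fb1 Fbb1 Abb2 Bbb2 Cb4 Bb4 Cb4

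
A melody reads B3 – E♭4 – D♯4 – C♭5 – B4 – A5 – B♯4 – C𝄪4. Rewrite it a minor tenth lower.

B3: a tenth down reaches G, and 15 semitones makes it G#2.
Eb4: a tenth down reaches C, and 15 semitones makes it C3.
A minor tenth down from D#4 gives B#2.
Cb5: a tenth down reaches A, and 15 semitones makes it Ab3.
B4: a tenth down reaches G, and 15 semitones makes it G#3.
A5 down a minor tenth is F#4.
A minor tenth down from B#4 gives G##3.
A minor tenth down from C##4 gives A##2.

G#2 C3 B#2 Ab3 G#3 F#4 G##3 A##2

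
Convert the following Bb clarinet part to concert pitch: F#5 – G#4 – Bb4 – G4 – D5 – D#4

Written C4 on the Bb clarinet sounds as Bb3, a major second lower; apply that shift to every note.
F#5 -> E5
G#4 -> F#4
Bb4 -> Ab4
G4 -> F4
D5 -> C5
D#4 -> C#4

E5 F#4 Ab4 F4 C5 C#4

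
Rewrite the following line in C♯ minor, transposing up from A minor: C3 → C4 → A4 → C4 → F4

From A up to C♯ is a major third; apply that to each pitch.
C3 becomes E3
C4 becomes E4
A4 becomes C#5
C4 becomes E4
F4 becomes A4

E3 E4 C#5 E4 A4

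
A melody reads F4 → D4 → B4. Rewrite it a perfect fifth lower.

F4 becomes Bb3
D4 becomes G3
B4 becomes E4

Bb3 G3 E4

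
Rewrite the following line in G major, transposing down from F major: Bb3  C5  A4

F major to G major down is a minor seventh, so every note moves down by that interval.
Bb3 -> C3
C5 -> D4
A4 -> B3

C3 D4 B3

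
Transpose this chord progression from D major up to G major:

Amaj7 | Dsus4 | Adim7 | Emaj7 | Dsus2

Dmaj7 Gsus4 Ddim7 Amaj7 Gsus2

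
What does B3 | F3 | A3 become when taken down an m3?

G#3 D3 F#3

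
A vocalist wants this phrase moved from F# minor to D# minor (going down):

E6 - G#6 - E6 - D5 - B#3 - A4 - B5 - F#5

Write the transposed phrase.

C#6 E#6 C#6 B4 G##3 F#4 G#5 D#5

From F# down to D# is a minor third; apply that to each pitch.
E6 to C#6
G#6 to E#6
E6 to C#6
D5 to B4
B#3 to G##3
A4 to F#4
B5 to G#5
F#5 to D#5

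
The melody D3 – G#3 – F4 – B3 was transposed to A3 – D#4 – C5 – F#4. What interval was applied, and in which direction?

up a perfect fifth

From D3 to A3 is 5 letter names — a fifth of some quality.
D3 to A3 is 7 semitones, which makes it a perfect fifth; the second version is higher, so the direction is up.
Checking another pair — B3 → F#4 — gives the same interval.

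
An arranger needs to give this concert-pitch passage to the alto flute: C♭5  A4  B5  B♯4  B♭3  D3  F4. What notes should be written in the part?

Fb5 D5 E6 E#5 Eb4 G3 Bb4

Written C4 sounds as G3 on the alto flute, so concert pitches are written a perfect fourth up.
Cb5 becomes Fb5
A4 becomes D5
B5 becomes E6
B#4 becomes E#5
Bb3 becomes Eb4
D3 becomes G3
F4 becomes Bb4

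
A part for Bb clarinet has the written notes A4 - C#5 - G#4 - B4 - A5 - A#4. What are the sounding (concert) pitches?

The Bb clarinet sounds a major second below written, so transpose each written note down a major second.
A4 → G4
C#5 → B4
G#4 → F#4
B4 → A4
A5 → G5
A#4 → G#4

G4 B4 F#4 A4 G5 G#4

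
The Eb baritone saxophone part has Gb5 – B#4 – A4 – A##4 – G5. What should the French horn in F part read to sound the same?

First find concert pitch: the Eb baritone saxophone sounds a major thirteenth below written, so Gb5 B#4 A4 A##4 G5 sounds Bbb3 D#3 C3 C##3 Bb3.
Then write for French horn in F: it sounds a perfect fifth below written, so the part must be a perfect fifth above concert.
Bbb3 → Fb4
D#3 → A#3
C3 → G3
C##3 → G##3
Bb3 → F4

Fb4 A#3 G3 G##3 F4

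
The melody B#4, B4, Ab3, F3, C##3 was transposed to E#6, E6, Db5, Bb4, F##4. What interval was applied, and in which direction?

up a perfect eleventh

Take the first pair: B#4 → E#6. B to E spans 11 letter names, so the interval is some kind of eleventh.
B#4 to E#6 is 17 semitones, which makes it a perfect eleventh; the second version is higher, so the direction is up.
Checking another pair — C##3 → F##4 — gives the same interval.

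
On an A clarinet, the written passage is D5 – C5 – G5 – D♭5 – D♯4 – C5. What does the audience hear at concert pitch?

Written C4 on the A clarinet sounds as A3, a minor third lower; apply that shift to every note.
D5 to B4
C5 to A4
G5 to E5
Db5 to Bb4
D#4 to B#3
C5 to A4

B4 A4 E5 Bb4 B#3 A4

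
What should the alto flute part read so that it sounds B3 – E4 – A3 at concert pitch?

The alto flute sounds a perfect fourth below written, so the written part must be a perfect fourth above concert — transpose each note up.
B3 gives E4
E4 gives A4
A3 gives D4

E4 A4 D4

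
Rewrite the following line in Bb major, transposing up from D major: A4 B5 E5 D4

F5 G6 C6 Bb4

From D up to Bb is a minor sixth; apply that to each pitch.
A4 -> F5
B5 -> G6
E5 -> C6
D4 -> Bb4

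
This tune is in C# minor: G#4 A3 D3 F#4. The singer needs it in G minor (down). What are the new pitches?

D4 Eb3 Ab2 C4

From C# down to G is an augmented fourth; apply that to each pitch.
G#4 → D4
A3 → Eb3
D3 → Ab2
F#4 → C4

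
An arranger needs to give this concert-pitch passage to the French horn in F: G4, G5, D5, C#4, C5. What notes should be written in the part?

The French horn in F sounds a perfect fifth below written, so the written part must be a perfect fifth above concert — transpose each note up.
G4 becomes D5
G5 becomes D6
D5 becomes A5
C#4 becomes G#4
C5 becomes G5

D5 D6 A5 G#4 G5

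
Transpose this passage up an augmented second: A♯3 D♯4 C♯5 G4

A#3: a second up reaches B, and 3 semitones makes it B##3.
D#4: a second up reaches E, and 3 semitones makes it E##4.
C#5: a second up reaches D, and 3 semitones makes it D##5.
G4: a second up reaches A, and 3 semitones makes it A#4.

B##3 E##4 D##5 A#4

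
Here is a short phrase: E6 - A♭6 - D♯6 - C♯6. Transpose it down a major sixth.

G5 Cb6 F#5 E5

E6 -> G5
Ab6 -> Cb6
D#6 -> F#5
C#6 -> E5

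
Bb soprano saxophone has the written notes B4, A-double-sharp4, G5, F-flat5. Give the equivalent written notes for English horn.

First find concert pitch: the Bb soprano saxophone sounds a major second below written, so B4 A-double-sharp4 G5 F-flat5 sounds A4 G##4 F5 Ebb5.
Then write for English horn: it sounds a perfect fifth below written, so the part must be a perfect fifth above concert.
A4 → E5
G##4 → D##5
F5 → C6
Ebb5 → Bbb5

E5 D##5 C6 Bbb5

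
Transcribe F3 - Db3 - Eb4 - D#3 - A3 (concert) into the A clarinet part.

The A clarinet sounds a minor third below written, so the written part must be a minor third above concert — transpose each note up.
F3 → Ab3
Db3 → Fb3
Eb4 → Gb4
D#3 → F#3
A3 → C4

Ab3 Fb3 Gb4 F#3 C4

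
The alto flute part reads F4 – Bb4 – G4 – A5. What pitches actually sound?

C4 F4 D4 E5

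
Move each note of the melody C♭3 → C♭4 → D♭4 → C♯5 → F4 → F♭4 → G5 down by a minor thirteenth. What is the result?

Cb3: a thirteenth down reaches E, and 20 semitones makes it Eb1.
Cb4: a thirteenth down reaches E, and 20 semitones makes it Eb2.
Db4: a thirteenth down reaches F, and 20 semitones makes it F2.
A minor thirteenth down from C#5 gives E#3.
F4 down a minor thirteenth is A2.
Fb4: a thirteenth down reaches A, and 20 semitones makes it Ab2.
G5 down a minor thirteenth is B3.

Eb1 Eb2 F2 E#3 A2 Ab2 B3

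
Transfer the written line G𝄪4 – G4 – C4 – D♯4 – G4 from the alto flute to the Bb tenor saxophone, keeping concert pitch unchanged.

First find concert pitch: the alto flute sounds a perfect fourth below written, so G𝄪4 G4 C4 D♯4 G4 sounds D##4 D4 G3 A#3 D4.
Then write for Bb tenor saxophone: it sounds a major ninth below written, so the part must be a major ninth above concert.
D##4 → E##5
D4 → E5
G3 → A4
A#3 → B#4
D4 → E5

E##5 E5 A4 B#4 E5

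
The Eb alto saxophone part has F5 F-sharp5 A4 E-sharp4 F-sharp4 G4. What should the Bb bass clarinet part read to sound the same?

Bb5 B5 D5 A#4 B4 C5

First find concert pitch: the Eb alto saxophone sounds a major sixth below written, so F5 F-sharp5 A4 E-sharp4 F-sharp4 G4 sounds Ab4 A4 C4 G#3 A3 Bb3.
Then write for Bb bass clarinet: it sounds a major ninth below written, so the part must be a major ninth above concert.
Ab4 → Bb5
A4 → B5
C4 → D5
G#3 → A#4
A3 → B4
Bb3 → C5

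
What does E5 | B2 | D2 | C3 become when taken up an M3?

G#5 D#3 F#2 E3

E5 up a major third is G#5.
A major third up from B2 gives D#3.
D2 up a major third is F#2.
C3: a third up reaches E, and 4 semitones makes it E3.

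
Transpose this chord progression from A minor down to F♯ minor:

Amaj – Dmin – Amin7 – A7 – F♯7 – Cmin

F#maj Bmin F#min7 F#7 D#7 Amin

A minor down to F♯ minor is a minor third; each chord root moves by that interval while the quality stays the same.
Amaj: root A down a minor third → F#, giving F#maj.
Dmin: root D down a minor third → B, giving Bmin.
Amin7: root A down a minor third → F#, giving F#min7.
A7: root A down a minor third → F#, giving F#7.
F♯7: root F♯ down a minor third → D#, giving D#7.
Cmin: root C down a minor third → A, giving Amin.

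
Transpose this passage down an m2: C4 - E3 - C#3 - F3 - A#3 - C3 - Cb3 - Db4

A minor second down from C4 gives B3.
A minor second down from E3 gives D#3.
C#3: a second down reaches B, and 1 semitone makes it B#2.
F3 down a minor second is E3.
A#3 down a minor second is G##3.
C3 down a minor second is B2.
Cb3 down a minor second is Bb2.
Db4 down a minor second is C4.

B3 D#3 B#2 E3 G##3 B2 Bb2 C4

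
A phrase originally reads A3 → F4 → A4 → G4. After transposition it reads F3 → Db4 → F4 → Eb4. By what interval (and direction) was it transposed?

down a major third

Take the first pair: A3 → F3. A to F spans 3 letter names, so the interval is some kind of third.
F3 to A3 is 4 semitones, which makes it a major third; the second version is lower, so the direction is down.
Checking another pair — G4 → Eb4 — gives the same interval.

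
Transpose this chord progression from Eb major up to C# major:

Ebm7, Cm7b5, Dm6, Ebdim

Eb major up to C# major is an augmented sixth; each chord root moves by that interval while the quality stays the same.
Ebm7: root Eb up an augmented sixth → C#, giving C#m7.
Cm7b5: root C up an augmented sixth → A#, giving A#m7b5.
Dm6: root D up an augmented sixth → B#, giving B#m6.
Ebdim: root Eb up an augmented sixth → C#, giving C#dim.

C#m7 A#m7b5 B#m6 C#dim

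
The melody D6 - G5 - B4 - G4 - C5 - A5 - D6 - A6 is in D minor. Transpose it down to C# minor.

C#6 F#5 A#4 F#4 B4 G#5 C#6 G#6

From D down to C# is a minor second; apply that to each pitch.
D6 → C#6
G5 → F#5
B4 → A#4
G4 → F#4
C5 → B4
A5 → G#5
D6 → C#6
A6 → G#6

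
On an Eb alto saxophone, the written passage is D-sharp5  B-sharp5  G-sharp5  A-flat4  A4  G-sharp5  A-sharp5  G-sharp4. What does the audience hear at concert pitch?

F#4 D#5 B4 Cb4 C4 B4 C#5 B3

Written C4 on the Eb alto saxophone sounds as Eb3, a major sixth lower; apply that shift to every note.
D#5 -> F#4
B#5 -> D#5
G#5 -> B4
Ab4 -> Cb4
A4 -> C4
G#5 -> B4
A#5 -> C#5
G#4 -> B3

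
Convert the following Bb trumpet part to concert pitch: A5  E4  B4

Written C4 on the Bb trumpet sounds as Bb3, a major second lower; apply that shift to every note.
A5 to G5
E4 to D4
B4 to A4

G5 D4 A4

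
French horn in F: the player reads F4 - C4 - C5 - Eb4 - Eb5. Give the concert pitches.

Bb3 F3 F4 Ab3 Ab4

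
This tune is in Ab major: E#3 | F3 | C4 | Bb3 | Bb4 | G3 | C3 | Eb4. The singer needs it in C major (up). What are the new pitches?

Ab major to C major up is a major third, so every note moves up by that interval.
E#3 → G##3
F3 → A3
C4 → E4
Bb3 → D4
Bb4 → D5
G3 → B3
C3 → E3
Eb4 → G4

G##3 A3 E4 D4 D5 B3 E3 G4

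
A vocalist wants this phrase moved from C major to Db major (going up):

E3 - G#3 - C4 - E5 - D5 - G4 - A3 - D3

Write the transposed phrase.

F3 A3 Db4 F5 Eb5 Ab4 Bb3 Eb3

C major to Db major up is a minor second, so every note moves up by that interval.
E3 -> F3
G#3 -> A3
C4 -> Db4
E5 -> F5
D5 -> Eb5
G4 -> Ab4
A3 -> Bb3
D3 -> Eb3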